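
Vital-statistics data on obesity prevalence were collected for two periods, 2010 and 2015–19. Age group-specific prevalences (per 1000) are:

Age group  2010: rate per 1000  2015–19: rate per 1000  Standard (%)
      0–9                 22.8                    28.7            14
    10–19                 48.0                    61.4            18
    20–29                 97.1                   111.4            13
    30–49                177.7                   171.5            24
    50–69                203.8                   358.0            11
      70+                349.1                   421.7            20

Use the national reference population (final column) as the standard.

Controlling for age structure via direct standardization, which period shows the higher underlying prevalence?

2015–19

Standard weights: 0.14, 0.18, 0.13, 0.24, 0.11, 0.20.
2010: 0.1400×22.8 + 0.1800×48.0 + 0.1300×97.1 + 0.2400×177.7 + 0.1100×203.8 + 0.2000×349.1 = 159.3410 per 1000.
2015–19: 0.1400×28.7 + 0.1800×61.4 + 0.1300×111.4 + 0.2400×171.5 + 0.1100×358.0 + 0.2000×421.7 = 194.4320 per 1000.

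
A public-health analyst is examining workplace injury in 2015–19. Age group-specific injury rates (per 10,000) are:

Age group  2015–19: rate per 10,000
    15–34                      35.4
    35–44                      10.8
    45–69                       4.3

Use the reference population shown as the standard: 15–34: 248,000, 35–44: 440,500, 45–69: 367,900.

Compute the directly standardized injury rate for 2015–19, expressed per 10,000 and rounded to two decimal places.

Standard total = 1,056,400; weights = 0.2348, 0.4170, 0.3483.
Standardized rate: 0.2348×35.4 + 0.4170×10.8 + 0.3483×4.3 = 14.3114 per 10,000.

14.31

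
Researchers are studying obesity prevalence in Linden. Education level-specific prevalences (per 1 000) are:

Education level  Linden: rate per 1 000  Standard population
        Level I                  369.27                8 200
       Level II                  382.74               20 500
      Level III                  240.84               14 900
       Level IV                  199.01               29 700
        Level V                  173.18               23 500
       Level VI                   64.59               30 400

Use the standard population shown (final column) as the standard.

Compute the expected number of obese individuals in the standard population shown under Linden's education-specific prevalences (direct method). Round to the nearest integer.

26407

Expected obese individuals = Σ (standard pop × education-specific rate ÷ 1 000)
= 8 200×369.27/1 000 + 20 500×382.74/1 000 + 14 900×240.84/1 000 + 29 700×199.01/1 000 + 23 500×173.18/1 000 + 30 400×64.59/1 000
= 3028.01 + 7846.17 + 3588.52 + 5910.60 + 4069.73 + 1963.54 = 26406.56.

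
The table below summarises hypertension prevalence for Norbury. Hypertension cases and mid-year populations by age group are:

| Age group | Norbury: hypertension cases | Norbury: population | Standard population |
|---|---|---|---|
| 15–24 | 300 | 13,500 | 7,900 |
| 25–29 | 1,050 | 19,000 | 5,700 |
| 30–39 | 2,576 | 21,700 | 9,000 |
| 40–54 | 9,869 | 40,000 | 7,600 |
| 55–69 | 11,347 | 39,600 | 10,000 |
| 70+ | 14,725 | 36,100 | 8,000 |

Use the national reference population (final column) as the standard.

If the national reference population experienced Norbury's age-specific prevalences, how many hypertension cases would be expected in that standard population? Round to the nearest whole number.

Age-specific rates per 1,000 for Norbury: 22.222, 55.263, 118.710, 246.725, 286.540, 407.895.
Expected hypertension cases = Σ (standard pop × age-specific rate ÷ 1,000)
= 7,900×22.222/1,000 + 5,700×55.263/1,000 + 9,000×118.710/1,000 + 7,600×246.725/1,000 + 10,000×286.540/1,000 + 8,000×407.895/1,000
= 175.56 + 315.00 + 1068.39 + 1875.11 + 2865.40 + 3263.16 = 9562.61.

9563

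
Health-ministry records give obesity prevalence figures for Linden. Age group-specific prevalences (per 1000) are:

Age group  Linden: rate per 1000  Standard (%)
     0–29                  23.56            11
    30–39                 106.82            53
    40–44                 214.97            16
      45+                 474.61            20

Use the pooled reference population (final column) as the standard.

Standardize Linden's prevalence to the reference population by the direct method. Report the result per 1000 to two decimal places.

Standard weights: 0.11, 0.53, 0.16, 0.20.
Standardized rate: 0.1100×23.56 + 0.5300×106.82 + 0.1600×214.97 + 0.2000×474.61 = 188.5234 per 1000.

188.52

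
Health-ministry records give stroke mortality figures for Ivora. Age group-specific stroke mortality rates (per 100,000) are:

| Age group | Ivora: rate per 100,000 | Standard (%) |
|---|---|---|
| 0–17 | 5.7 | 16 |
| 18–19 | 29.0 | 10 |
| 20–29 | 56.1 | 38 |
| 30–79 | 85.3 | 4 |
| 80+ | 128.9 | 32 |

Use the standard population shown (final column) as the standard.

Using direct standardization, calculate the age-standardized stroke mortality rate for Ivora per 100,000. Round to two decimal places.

Standard weights: 0.16, 0.10, 0.38, 0.04, 0.32.
Standardized rate: 0.1600×5.7 + 0.1000×29.0 + 0.3800×56.1 + 0.0400×85.3 + 0.3200×128.9 = 69.7900 per 100,000.

69.79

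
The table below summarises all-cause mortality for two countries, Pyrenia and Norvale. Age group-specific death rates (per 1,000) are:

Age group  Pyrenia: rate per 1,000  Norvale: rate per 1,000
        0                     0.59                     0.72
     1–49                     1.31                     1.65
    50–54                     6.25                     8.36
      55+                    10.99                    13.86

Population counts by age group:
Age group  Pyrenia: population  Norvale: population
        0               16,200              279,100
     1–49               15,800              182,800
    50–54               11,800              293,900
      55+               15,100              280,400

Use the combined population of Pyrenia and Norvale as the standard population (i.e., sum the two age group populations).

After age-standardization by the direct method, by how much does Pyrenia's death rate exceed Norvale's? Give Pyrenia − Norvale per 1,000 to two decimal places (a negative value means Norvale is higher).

Combined standard total = 1,095,100; weights = 0.2697, 0.1814, 0.2792, 0.2698.
Pyrenia: 0.2697×0.59 + 0.1814×1.31 + 0.2792×6.25 + 0.2698×10.99 = 5.1069 per 1,000.
Norvale: 0.2697×0.72 + 0.1814×1.65 + 0.2792×8.36 + 0.2698×13.86 = 6.5671 per 1,000.
Difference = 5.1069 − 6.5671 = -1.4602.

-1.46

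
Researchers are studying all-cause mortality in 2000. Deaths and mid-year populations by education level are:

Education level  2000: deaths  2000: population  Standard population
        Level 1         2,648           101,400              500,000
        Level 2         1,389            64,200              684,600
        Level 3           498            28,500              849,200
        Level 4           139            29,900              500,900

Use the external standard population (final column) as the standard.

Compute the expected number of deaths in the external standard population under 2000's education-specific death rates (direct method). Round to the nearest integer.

45036

Education-specific rates per 1,000 for 2000: 26.114, 21.636, 17.474, 4.649.
Expected deaths = Σ (standard pop × education-specific rate ÷ 1,000)
= 500,000×26.114/1,000 + 684,600×21.636/1,000 + 849,200×17.474/1,000 + 500,900×4.649/1,000
= 13057.20 + 14811.67 + 14838.65 + 2328.60 = 45036.12.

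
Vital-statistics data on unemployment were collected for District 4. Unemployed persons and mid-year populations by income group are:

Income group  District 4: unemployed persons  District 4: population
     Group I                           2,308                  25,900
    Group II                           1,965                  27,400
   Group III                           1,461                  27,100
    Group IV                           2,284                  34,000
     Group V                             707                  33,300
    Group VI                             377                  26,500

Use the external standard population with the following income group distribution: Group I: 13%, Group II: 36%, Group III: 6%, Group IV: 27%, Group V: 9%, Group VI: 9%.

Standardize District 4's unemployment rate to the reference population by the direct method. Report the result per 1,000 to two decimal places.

Income-specific rates per 1,000 for District 4: 89.112, 71.715, 53.911, 67.176, 21.231, 14.226.
Standard weights: 0.13, 0.36, 0.06, 0.27, 0.09, 0.09.
Standardized rate: 0.1300×89.112 + 0.3600×71.715 + 0.0600×53.911 + 0.2700×67.176 + 0.0900×21.231 + 0.0900×14.226 = 61.9656 per 1,000.

61.97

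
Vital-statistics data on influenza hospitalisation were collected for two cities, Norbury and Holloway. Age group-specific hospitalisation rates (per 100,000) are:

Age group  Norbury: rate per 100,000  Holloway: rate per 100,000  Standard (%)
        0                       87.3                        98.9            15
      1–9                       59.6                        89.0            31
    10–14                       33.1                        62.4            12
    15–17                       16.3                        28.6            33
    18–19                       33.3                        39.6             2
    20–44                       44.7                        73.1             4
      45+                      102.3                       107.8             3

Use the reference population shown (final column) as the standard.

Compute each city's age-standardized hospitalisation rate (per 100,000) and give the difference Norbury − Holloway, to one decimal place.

-19.9

Standard weights: 0.15, 0.31, 0.12, 0.33, 0.02, 0.04, 0.03.
Norbury: 0.1500×87.3 + 0.3100×59.6 + 0.1200×33.1 + 0.3300×16.3 + 0.0200×33.3 + 0.0400×44.7 + 0.0300×102.3 = 46.4450 per 100,000.
Holloway: 0.1500×98.9 + 0.3100×89.0 + 0.1200×62.4 + 0.3300×28.6 + 0.0200×39.6 + 0.0400×73.1 + 0.0300×107.8 = 66.3010 per 100,000.
Difference = 46.4450 − 66.3010 = -19.8560.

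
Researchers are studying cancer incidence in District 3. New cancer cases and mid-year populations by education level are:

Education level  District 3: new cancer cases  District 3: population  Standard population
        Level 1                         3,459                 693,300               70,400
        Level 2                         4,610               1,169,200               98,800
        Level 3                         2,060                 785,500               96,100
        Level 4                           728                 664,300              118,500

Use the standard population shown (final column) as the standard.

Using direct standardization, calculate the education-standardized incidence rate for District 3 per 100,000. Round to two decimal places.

Education-specific rates per 100,000 for District 3: 498.92, 394.29, 262.25, 109.59.
Standard total = 383,800; weights = 0.1834, 0.2574, 0.2504, 0.3088.
Standardized rate: 0.1834×498.92 + 0.2574×394.29 + 0.2504×262.25 + 0.3088×109.59 = 292.5175 per 100,000.

292.52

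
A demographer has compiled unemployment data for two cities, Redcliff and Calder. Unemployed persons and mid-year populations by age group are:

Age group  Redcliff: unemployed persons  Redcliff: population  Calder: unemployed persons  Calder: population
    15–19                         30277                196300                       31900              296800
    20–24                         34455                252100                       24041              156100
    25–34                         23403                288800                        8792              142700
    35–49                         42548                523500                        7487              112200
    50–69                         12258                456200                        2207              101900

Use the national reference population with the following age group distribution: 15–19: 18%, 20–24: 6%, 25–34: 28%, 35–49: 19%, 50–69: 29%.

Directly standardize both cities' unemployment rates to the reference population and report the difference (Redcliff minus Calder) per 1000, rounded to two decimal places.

Age-specific rates per 1000 for Redcliff: 154.238, 136.672, 81.035, 81.276, 26.870.
For Calder: 107.480, 154.010, 61.612, 66.729, 21.658.
Standard weights: 0.18, 0.06, 0.28, 0.19, 0.29.
Redcliff: 0.1800×154.238 + 0.0600×136.672 + 0.2800×81.035 + 0.1900×81.276 + 0.2900×26.870 = 81.8878 per 1000.
Calder: 0.1800×107.480 + 0.0600×154.010 + 0.2800×61.612 + 0.1900×66.729 + 0.2900×21.658 = 64.7978 per 1000.
Difference = 81.8878 − 64.7978 = 17.0901.

17.09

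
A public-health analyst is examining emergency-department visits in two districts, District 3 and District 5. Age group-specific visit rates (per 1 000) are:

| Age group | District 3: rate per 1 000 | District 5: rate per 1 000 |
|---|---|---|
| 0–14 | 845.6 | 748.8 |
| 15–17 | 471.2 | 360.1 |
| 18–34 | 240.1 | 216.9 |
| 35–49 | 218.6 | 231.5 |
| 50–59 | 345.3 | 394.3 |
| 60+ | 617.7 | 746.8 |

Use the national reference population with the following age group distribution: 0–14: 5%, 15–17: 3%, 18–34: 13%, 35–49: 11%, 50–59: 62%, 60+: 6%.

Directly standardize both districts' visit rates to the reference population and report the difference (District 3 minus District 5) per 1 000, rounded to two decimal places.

-28.36

Standard weights: 0.05, 0.03, 0.13, 0.11, 0.62, 0.06.
District 3: 0.0500×845.6 + 0.0300×471.2 + 0.1300×240.1 + 0.1100×218.6 + 0.6200×345.3 + 0.0600×617.7 = 362.8230 per 1 000.
District 5: 0.0500×748.8 + 0.0300×360.1 + 0.1300×216.9 + 0.1100×231.5 + 0.6200×394.3 + 0.0600×746.8 = 391.1790 per 1 000.
Difference = 362.8230 − 391.1790 = -28.3560.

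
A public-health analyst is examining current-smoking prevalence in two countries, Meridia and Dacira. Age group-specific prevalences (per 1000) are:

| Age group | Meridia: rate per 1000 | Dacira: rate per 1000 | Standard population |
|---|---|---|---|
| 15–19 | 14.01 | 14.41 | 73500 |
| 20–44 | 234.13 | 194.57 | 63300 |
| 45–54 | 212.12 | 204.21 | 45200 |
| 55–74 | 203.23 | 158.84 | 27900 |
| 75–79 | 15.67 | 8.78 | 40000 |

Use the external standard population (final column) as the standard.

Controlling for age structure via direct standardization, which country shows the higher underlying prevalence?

Meridia

Standard total = 249900; weights = 0.2941, 0.2533, 0.1809, 0.1116, 0.1601.
Meridia: 0.2941×14.01 + 0.2533×234.13 + 0.1809×212.12 + 0.1116×203.23 + 0.1601×15.67 = 126.9904 per 1000.
Dacira: 0.2941×14.41 + 0.2533×194.57 + 0.1809×204.21 + 0.1116×158.84 + 0.1601×8.78 = 109.5980 per 1000.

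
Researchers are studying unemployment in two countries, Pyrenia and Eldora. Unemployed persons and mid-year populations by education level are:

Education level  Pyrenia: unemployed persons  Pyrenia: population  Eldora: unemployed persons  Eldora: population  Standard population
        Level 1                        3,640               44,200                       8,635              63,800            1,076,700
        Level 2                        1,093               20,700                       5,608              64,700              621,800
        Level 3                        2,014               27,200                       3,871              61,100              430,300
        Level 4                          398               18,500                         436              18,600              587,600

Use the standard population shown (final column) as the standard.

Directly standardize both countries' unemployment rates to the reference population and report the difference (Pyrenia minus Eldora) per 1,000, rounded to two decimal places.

-27.48

Education-specific rates per 1,000 for Pyrenia: 82.353, 52.802, 74.044, 21.514.
For Eldora: 135.345, 86.677, 63.355, 23.441.
Standard total = 2,716,400; weights = 0.3964, 0.2289, 0.1584, 0.2163.
Pyrenia: 0.3964×82.353 + 0.2289×52.802 + 0.1584×74.044 + 0.2163×21.514 = 61.1118 per 1,000.
Eldora: 0.3964×135.345 + 0.2289×86.677 + 0.1584×63.355 + 0.2163×23.441 = 88.5941 per 1,000.
Difference = 61.1118 − 88.5941 = -27.4823.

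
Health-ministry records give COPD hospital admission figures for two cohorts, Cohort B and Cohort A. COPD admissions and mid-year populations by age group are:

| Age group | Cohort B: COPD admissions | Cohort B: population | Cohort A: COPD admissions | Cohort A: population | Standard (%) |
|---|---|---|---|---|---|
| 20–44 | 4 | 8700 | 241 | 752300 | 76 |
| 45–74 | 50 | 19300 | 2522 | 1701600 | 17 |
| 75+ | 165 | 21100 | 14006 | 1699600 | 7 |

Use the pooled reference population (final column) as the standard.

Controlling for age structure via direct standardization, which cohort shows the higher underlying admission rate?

Cohort B

Age-specific rates per 10000 for Cohort B: 4.60, 25.91, 78.20.
For Cohort A: 3.20, 14.82, 82.41.
Standard weights: 0.76, 0.17, 0.07.
Cohort B: 0.7600×4.60 + 0.1700×25.91 + 0.0700×78.20 = 13.3723 per 10000.
Cohort A: 0.7600×3.20 + 0.1700×14.82 + 0.0700×82.41 = 10.7228 per 10000.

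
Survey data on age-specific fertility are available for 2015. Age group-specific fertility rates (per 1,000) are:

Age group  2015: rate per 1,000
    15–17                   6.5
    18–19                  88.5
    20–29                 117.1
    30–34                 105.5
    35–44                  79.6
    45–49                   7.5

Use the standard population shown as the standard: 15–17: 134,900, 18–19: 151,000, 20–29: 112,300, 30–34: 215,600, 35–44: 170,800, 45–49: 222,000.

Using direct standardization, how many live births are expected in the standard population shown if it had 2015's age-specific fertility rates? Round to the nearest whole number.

Expected live births = Σ (standard pop × age-specific rate ÷ 1,000)
= 134,900×6.5/1,000 + 151,000×88.5/1,000 + 112,300×117.1/1,000 + 215,600×105.5/1,000 + 170,800×79.6/1,000 + 222,000×7.5/1,000
= 876.85 + 13363.50 + 13150.33 + 22745.80 + 13595.68 + 1665.00 = 65397.16.

65397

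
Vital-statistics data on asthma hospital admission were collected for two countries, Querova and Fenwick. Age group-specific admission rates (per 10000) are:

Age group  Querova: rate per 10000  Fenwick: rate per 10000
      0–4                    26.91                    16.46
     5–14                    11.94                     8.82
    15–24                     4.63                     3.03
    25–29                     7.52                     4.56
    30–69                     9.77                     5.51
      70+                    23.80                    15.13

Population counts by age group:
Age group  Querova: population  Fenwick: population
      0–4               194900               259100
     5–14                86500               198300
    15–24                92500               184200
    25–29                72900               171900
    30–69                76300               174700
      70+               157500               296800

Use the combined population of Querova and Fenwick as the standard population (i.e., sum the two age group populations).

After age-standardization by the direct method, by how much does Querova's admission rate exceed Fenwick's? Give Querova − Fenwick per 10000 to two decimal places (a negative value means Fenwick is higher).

6.01

Combined standard total = 1965600; weights = 0.2310, 0.1449, 0.1408, 0.1245, 0.1277, 0.2311.
Querova: 0.2310×26.91 + 0.1449×11.94 + 0.1408×4.63 + 0.1245×7.52 + 0.1277×9.77 + 0.2311×23.80 = 16.2822 per 10000.
Fenwick: 0.2310×16.46 + 0.1449×8.82 + 0.1408×3.03 + 0.1245×4.56 + 0.1277×5.51 + 0.2311×15.13 = 10.2747 per 10000.
Difference = 16.2822 − 10.2747 = 6.0075.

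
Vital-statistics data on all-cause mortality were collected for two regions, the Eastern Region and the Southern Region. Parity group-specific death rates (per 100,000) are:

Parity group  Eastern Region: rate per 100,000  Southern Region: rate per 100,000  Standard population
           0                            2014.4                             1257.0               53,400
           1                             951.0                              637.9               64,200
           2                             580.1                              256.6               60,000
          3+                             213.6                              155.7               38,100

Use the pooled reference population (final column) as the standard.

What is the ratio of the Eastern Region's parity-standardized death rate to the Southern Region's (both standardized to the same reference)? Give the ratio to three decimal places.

Standard total = 215,700; weights = 0.2476, 0.2976, 0.2782, 0.1766.
The Eastern Region: 0.2476×2014.4 + 0.2976×951.0 + 0.2782×580.1 + 0.1766×213.6 = 980.8406 per 100,000.
The Southern Region: 0.2476×1257.0 + 0.2976×637.9 + 0.2782×256.6 + 0.1766×155.7 = 599.9312 per 100,000.
Ratio = 980.8406 ÷ 599.9312 = 1.63492.

1.635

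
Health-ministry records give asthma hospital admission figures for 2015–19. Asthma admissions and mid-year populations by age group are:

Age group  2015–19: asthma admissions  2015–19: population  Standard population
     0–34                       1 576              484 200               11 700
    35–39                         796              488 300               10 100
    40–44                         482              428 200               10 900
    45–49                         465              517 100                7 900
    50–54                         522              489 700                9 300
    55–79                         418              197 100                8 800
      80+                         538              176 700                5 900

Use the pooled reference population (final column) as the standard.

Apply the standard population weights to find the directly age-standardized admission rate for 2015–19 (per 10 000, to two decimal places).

18.65

Age-specific rates per 10 000 for 2015–19: 32.55, 16.30, 11.26, 8.99, 10.66, 21.21, 30.45.
Standard total = 64 600; weights = 0.1811, 0.1563, 0.1687, 0.1223, 0.1440, 0.1362, 0.0913.
Standardized rate: 0.1811×32.55 + 0.1563×16.30 + 0.1687×11.26 + 0.1223×8.99 + 0.1440×10.66 + 0.1362×21.21 + 0.0913×30.45 = 18.6470 per 10 000.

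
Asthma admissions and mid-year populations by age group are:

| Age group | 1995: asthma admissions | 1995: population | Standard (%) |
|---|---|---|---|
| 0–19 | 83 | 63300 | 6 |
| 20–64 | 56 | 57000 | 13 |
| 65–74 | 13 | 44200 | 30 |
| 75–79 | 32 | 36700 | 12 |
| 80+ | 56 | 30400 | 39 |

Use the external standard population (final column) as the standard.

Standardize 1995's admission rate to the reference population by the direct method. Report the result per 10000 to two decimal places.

11.18

Age-specific rates per 10000 for 1995: 13.11, 9.82, 2.94, 8.72, 18.42.
Standard weights: 0.06, 0.13, 0.30, 0.12, 0.39.
Standardized rate: 0.0600×13.11 + 0.1300×9.82 + 0.3000×2.94 + 0.1200×8.72 + 0.3900×18.42 = 11.1768 per 10000.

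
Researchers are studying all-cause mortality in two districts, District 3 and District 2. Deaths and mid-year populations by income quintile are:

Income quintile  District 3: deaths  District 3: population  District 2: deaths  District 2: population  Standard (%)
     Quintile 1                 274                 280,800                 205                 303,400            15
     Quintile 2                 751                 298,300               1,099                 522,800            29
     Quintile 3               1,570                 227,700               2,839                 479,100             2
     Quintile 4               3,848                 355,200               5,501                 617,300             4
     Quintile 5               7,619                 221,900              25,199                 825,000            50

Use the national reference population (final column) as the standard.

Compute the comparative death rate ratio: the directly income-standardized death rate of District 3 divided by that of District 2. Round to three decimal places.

Income-specific rates per 1,000 for District 3: 0.976, 2.518, 6.895, 10.833, 34.335.
For District 2: 0.676, 2.102, 5.926, 8.911, 30.544.
Standard weights: 0.15, 0.29, 0.02, 0.04, 0.50.
District 3: 0.1500×0.976 + 0.2900×2.518 + 0.0200×6.895 + 0.0400×10.833 + 0.5000×34.335 = 18.6153 per 1,000.
District 2: 0.1500×0.676 + 0.2900×2.102 + 0.0200×5.926 + 0.0400×8.911 + 0.5000×30.544 = 16.4581 per 1,000.
Ratio = 18.6153 ÷ 16.4581 = 1.13108.

1.131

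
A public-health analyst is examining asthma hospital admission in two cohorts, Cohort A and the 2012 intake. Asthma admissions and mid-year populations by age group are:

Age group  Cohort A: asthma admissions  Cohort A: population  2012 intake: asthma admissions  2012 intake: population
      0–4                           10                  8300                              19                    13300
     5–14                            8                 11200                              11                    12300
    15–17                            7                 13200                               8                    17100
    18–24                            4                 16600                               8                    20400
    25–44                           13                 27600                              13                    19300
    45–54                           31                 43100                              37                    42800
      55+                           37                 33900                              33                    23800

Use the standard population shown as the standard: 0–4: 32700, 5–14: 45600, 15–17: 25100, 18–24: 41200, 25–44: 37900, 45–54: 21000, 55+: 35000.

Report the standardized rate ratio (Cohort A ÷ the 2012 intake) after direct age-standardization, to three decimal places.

Age-specific rates per 10000 for Cohort A: 12.05, 7.14, 5.30, 2.41, 4.71, 7.19, 10.91.
For the 2012 intake: 14.29, 8.94, 4.68, 3.92, 6.74, 8.64, 13.87.
Standard total = 238500; weights = 0.1371, 0.1912, 0.1052, 0.1727, 0.1589, 0.0881, 0.1468.
Cohort A: 0.1371×12.05 + 0.1912×7.14 + 0.1052×5.30 + 0.1727×2.41 + 0.1589×4.71 + 0.0881×7.19 + 0.1468×10.91 = 6.9754 per 10000.
The 2012 intake: 0.1371×14.29 + 0.1912×8.94 + 0.1052×4.68 + 0.1727×3.92 + 0.1589×6.74 + 0.0881×8.64 + 0.1468×13.87 = 8.7047 per 10000.
Ratio = 6.9754 ÷ 8.7047 = 0.80134.

0.801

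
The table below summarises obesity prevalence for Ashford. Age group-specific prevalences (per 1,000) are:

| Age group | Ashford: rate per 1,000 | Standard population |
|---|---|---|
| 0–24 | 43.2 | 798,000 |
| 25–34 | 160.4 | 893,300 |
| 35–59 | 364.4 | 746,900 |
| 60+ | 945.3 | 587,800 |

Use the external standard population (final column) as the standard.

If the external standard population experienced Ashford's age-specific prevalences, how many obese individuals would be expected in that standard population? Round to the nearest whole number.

Expected obese individuals = Σ (standard pop × age-specific rate ÷ 1,000)
= 798,000×43.2/1,000 + 893,300×160.4/1,000 + 746,900×364.4/1,000 + 587,800×945.3/1,000
= 34473.60 + 143285.32 + 272170.36 + 555647.34 = 1005576.62.

1005577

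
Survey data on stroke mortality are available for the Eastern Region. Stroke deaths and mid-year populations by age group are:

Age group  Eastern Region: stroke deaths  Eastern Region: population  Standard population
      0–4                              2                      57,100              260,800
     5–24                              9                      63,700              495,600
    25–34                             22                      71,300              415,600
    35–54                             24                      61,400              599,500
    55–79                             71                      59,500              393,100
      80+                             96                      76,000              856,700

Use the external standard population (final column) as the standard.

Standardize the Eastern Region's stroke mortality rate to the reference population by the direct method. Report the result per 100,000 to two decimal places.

65.96

Age-specific rates per 100,000 for the Eastern Region: 3.50, 14.13, 30.86, 39.09, 119.33, 126.32.
Standard total = 3,021,300; weights = 0.0863, 0.1640, 0.1376, 0.1984, 0.1301, 0.2836.
Standardized rate: 0.0863×3.50 + 0.1640×14.13 + 0.1376×30.86 + 0.1984×39.09 + 0.1301×119.33 + 0.2836×126.32 = 65.9633 per 100,000.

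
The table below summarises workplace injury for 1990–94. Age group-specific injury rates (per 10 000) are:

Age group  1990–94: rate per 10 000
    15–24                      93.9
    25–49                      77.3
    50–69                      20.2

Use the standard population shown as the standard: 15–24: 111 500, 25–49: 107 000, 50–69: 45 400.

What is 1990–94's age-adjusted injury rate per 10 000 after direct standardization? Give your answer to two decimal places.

74.49

Standard total = 263 900; weights = 0.4225, 0.4055, 0.1720.
Standardized rate: 0.4225×93.9 + 0.4055×77.3 + 0.1720×20.2 = 74.4905 per 10 000.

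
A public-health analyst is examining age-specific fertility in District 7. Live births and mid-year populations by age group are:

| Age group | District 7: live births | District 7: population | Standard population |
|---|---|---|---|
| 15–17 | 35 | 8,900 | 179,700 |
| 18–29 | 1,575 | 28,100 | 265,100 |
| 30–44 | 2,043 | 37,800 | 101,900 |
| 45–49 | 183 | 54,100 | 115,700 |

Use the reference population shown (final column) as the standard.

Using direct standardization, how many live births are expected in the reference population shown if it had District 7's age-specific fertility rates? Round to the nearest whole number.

Age-specific rates per 1,000 for District 7: 3.933, 56.050, 54.048, 3.383.
Expected live births = Σ (standard pop × age-specific rate ÷ 1,000)
= 179,700×3.933/1,000 + 265,100×56.050/1,000 + 101,900×54.048/1,000 + 115,700×3.383/1,000
= 706.69 + 14858.81 + 5507.45 + 391.37 = 21464.32.

21464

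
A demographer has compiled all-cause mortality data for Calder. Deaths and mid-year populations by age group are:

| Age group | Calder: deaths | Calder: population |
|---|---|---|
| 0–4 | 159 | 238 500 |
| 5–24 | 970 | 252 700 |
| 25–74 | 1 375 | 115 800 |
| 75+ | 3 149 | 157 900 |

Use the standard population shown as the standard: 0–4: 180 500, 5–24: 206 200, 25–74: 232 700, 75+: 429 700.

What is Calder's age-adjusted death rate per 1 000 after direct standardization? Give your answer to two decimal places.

Age-specific rates per 1 000 for Calder: 0.667, 3.839, 11.874, 19.943.
Standard total = 1 049 100; weights = 0.1721, 0.1965, 0.2218, 0.4096.
Standardized rate: 0.1721×0.667 + 0.1965×3.839 + 0.2218×11.874 + 0.4096×19.943 = 11.6713 per 1 000.

11.67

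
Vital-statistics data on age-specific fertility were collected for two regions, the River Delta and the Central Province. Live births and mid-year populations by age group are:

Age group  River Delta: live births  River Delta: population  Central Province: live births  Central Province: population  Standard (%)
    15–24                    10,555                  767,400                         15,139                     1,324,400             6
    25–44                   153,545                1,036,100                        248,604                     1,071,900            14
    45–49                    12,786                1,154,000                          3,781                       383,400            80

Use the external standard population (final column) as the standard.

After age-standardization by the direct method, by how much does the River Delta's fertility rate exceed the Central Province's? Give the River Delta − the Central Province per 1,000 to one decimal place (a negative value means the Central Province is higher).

Age-specific rates per 1,000 for the River Delta: 13.754, 148.195, 11.080.
For the Central Province: 11.431, 231.928, 9.862.
Standard weights: 0.06, 0.14, 0.80.
The River Delta: 0.0600×13.754 + 0.1400×148.195 + 0.8000×11.080 = 30.4364 per 1,000.
The Central Province: 0.0600×11.431 + 0.1400×231.928 + 0.8000×9.862 = 41.0452 per 1,000.
Difference = 30.4364 − 41.0452 = -10.6089.

-10.6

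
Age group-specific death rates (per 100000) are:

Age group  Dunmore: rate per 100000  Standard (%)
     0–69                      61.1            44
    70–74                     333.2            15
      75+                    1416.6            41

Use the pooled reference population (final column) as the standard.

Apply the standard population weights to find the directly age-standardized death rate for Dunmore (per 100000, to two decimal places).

Standard weights: 0.44, 0.15, 0.41.
Standardized rate: 0.4400×61.1 + 0.1500×333.2 + 0.4100×1416.6 = 657.6700 per 100000.

657.67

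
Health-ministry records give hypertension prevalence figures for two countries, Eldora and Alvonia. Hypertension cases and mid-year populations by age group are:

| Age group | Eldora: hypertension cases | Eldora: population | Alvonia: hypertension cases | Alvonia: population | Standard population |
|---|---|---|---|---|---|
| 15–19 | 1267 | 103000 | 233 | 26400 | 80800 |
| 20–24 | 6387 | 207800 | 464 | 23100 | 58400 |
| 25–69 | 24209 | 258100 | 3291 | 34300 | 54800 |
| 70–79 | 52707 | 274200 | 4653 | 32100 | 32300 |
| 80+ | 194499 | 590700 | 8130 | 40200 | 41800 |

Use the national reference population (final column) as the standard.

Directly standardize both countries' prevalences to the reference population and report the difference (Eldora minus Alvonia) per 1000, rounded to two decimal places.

Age-specific rates per 1000 for Eldora: 12.301, 30.736, 93.797, 192.221, 329.269.
For Alvonia: 8.826, 20.087, 95.948, 144.953, 202.239.
Standard total = 268100; weights = 0.3014, 0.2178, 0.2044, 0.1205, 0.1559.
Eldora: 0.3014×12.301 + 0.2178×30.736 + 0.2044×93.797 + 0.1205×192.221 + 0.1559×329.269 = 104.0700 per 1000.
Alvonia: 0.3014×8.826 + 0.2178×20.087 + 0.2044×95.948 + 0.1205×144.953 + 0.1559×202.239 = 75.6422 per 1000.
Difference = 104.0700 − 75.6422 = 28.4278.

28.43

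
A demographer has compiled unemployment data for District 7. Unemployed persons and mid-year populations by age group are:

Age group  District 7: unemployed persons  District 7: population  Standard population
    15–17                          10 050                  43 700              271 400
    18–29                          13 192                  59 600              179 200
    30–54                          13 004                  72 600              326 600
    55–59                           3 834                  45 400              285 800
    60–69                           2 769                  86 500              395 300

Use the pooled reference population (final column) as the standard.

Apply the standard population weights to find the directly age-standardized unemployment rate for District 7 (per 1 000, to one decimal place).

Age-specific rates per 1 000 for District 7: 229.977, 221.342, 179.118, 84.449, 32.012.
Standard total = 1 458 300; weights = 0.1861, 0.1229, 0.2240, 0.1960, 0.2711.
Standardized rate: 0.1861×229.977 + 0.1229×221.342 + 0.2240×179.118 + 0.1960×84.449 + 0.2711×32.012 = 135.3427 per 1 000.

135.3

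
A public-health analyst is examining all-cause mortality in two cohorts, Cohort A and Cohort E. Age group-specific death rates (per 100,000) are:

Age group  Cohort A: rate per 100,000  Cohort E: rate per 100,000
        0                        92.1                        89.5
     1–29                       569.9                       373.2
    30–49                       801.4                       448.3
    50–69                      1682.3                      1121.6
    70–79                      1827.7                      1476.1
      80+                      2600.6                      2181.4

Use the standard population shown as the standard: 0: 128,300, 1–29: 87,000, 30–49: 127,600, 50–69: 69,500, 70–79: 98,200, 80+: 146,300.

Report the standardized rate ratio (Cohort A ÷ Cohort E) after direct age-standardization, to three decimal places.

1.307

Standard total = 656,900; weights = 0.1953, 0.1324, 0.1942, 0.1058, 0.1495, 0.2227.
Cohort A: 0.1953×92.1 + 0.1324×569.9 + 0.1942×801.4 + 0.1058×1682.3 + 0.1495×1827.7 + 0.2227×2600.6 = 1279.5313 per 100,000.
Cohort E: 0.1953×89.5 + 0.1324×373.2 + 0.1942×448.3 + 0.1058×1121.6 + 0.1495×1476.1 + 0.2227×2181.4 = 979.1405 per 100,000.
Ratio = 1279.5313 ÷ 979.1405 = 1.30679.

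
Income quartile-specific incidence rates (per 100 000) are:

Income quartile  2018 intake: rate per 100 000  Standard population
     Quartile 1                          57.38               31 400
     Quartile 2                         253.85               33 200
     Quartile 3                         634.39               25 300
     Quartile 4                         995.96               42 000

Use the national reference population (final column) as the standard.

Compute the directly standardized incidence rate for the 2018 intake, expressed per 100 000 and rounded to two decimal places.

Standard total = 131 900; weights = 0.2381, 0.2517, 0.1918, 0.3184.
Standardized rate: 0.2381×57.38 + 0.2517×253.85 + 0.1918×634.39 + 0.3184×995.96 = 516.3756 per 100 000.

516.38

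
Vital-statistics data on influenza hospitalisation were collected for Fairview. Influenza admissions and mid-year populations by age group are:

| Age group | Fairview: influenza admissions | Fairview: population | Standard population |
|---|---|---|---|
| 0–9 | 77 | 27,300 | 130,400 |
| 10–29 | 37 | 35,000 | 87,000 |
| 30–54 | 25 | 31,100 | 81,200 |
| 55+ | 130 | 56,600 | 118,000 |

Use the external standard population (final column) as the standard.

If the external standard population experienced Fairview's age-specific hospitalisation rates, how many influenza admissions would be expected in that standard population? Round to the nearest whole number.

796

Age-specific rates per 100,000 for Fairview: 282.05, 105.71, 80.39, 229.68.
Expected influenza admissions = Σ (standard pop × age-specific rate ÷ 100,000)
= 130,400×282.05/100,000 + 87,000×105.71/100,000 + 81,200×80.39/100,000 + 118,000×229.68/100,000
= 367.79 + 91.97 + 65.27 + 271.02 = 796.06.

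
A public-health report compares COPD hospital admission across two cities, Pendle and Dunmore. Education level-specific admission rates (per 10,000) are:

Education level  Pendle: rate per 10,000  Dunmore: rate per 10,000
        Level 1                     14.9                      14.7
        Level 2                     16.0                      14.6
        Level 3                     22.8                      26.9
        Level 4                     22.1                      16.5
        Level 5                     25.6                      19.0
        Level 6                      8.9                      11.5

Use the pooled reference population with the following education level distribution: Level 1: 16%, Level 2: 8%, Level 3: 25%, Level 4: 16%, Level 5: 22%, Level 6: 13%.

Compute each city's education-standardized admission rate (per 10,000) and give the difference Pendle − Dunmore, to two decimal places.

1.13

Standard weights: 0.16, 0.08, 0.25, 0.16, 0.22, 0.13.
Pendle: 0.1600×14.9 + 0.0800×16.0 + 0.2500×22.8 + 0.1600×22.1 + 0.2200×25.6 + 0.1300×8.9 = 19.6890 per 10,000.
Dunmore: 0.1600×14.7 + 0.0800×14.6 + 0.2500×26.9 + 0.1600×16.5 + 0.2200×19.0 + 0.1300×11.5 = 18.5600 per 10,000.
Difference = 19.6890 − 18.5600 = 1.1290.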